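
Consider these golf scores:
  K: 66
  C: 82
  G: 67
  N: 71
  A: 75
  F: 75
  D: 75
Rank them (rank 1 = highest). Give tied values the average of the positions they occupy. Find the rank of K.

7

Sorted (descending): 82, 75, 75, 75, 71, 67, 66
The 3 values of 75 occupy positions 2–4 → average rank 3.
K has value 66 → rank 7.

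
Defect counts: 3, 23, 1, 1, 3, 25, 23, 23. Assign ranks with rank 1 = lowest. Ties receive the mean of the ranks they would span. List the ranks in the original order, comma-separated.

3.5, 6, 1.5, 1.5, 3.5, 8, 6, 6

Sorted (ascending): 1, 1, 3, 3, 23, 23, 23, 25
The 2 values of 1 occupy positions 1–2 → average rank (1+2)/2 = 1.5.
The 2 values of 3 occupy positions 3–4 → average rank (3+4)/2 = 3.5.
The 3 values of 23 occupy positions 5–7 → average rank 6.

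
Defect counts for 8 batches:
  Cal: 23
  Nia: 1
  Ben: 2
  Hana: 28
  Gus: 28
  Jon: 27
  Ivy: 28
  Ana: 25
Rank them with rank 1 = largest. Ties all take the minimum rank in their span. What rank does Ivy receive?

Sorted (descending): 28, 28, 28, 27, 25, 23, 2, 1
The 3 values of 28 occupy positions 1–3 → each gets rank 1.
Ivy has value 28 → rank 1.

1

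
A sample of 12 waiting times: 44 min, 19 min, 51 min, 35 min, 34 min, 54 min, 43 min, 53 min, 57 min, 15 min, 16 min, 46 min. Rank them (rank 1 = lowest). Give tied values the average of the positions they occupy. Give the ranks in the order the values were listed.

7, 3, 9, 5, 4, 11, 6, 10, 12, 1, 2, 8

Sorted (ascending): 15, 16, 19, 34, 35, 43, 44, 46, 51, 53, 54, 57
No ties — each value takes its position as its rank.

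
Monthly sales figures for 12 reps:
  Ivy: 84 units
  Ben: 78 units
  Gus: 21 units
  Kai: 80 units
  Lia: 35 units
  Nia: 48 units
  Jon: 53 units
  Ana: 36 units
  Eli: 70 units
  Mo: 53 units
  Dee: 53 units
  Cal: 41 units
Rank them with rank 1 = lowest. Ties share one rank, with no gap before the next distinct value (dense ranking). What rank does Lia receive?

Sorted (ascending): 21, 35, 36, 41, 48, 53, 53, 53, 70, 78, 80, 84
The 3 values of 53 share dense rank 6.
Remaining distinct values take the next consecutive integers.
Lia has value 35 units → rank 2.

2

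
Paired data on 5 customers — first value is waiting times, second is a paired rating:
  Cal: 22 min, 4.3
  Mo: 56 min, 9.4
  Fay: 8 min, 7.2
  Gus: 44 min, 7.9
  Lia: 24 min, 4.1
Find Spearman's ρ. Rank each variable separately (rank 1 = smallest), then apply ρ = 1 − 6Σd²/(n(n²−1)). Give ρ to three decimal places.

Ranks of variable 1: 2, 5, 1, 4, 3
Ranks of variable 2: 2, 5, 3, 4, 1
d = r₁ − r₂: 0, 0, -2, 0, 2
d²: 0, 0, 4, 0, 4; Σd² = 8
ρ = 1 − 6·8/(5·24) = 1 − 48/120 = 0.600

0.600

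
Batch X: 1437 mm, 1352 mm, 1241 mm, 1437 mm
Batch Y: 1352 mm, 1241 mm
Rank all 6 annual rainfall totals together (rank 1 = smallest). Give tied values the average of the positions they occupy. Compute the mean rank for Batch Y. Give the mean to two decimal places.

2.50

Sorted (ascending): 1241, 1241, 1352, 1352, 1437, 1437
The 2 values of 1241 occupy positions 1–2 → average rank (1+2)/2 = 1.5.
The 2 values of 1352 occupy positions 3–4 → average rank (3+4)/2 = 3.5.
The 2 values of 1437 occupy positions 5–6 → average rank (5+6)/2 = 5.5.
Batch Y values → pooled ranks: 1352→3.5, 1241→1.5
Mean rank = (3.5 + 1.5) / 2 = 2.50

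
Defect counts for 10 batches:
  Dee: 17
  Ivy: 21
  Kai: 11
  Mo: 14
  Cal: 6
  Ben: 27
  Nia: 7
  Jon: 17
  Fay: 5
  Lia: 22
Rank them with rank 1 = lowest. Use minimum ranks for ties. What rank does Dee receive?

6

Sorted (ascending): 5, 6, 7, 11, 14, 17, 17, 21, 22, 27
The 2 values of 17 occupy positions 6–7 → each gets rank 6.
Dee has value 17 → rank 6.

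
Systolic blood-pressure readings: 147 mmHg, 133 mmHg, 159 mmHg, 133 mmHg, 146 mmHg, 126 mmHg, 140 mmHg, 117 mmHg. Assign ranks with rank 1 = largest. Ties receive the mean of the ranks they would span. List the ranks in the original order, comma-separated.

Sorted (descending): 159, 147, 146, 140, 133, 133, 126, 117
The 2 values of 133 occupy positions 5–6 → average rank (5+6)/2 = 5.5.

2, 5.5, 1, 5.5, 3, 7, 4, 8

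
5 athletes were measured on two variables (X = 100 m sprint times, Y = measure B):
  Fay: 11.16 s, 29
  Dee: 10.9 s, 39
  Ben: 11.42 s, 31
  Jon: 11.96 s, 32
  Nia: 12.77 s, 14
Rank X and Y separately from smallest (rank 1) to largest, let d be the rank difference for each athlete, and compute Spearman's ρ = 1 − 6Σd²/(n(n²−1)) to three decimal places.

Ranks of variable 1: 2, 1, 3, 4, 5
Ranks of variable 2: 2, 5, 3, 4, 1
d = r₁ − r₂: 0, -4, 0, 0, 4
d²: 0, 16, 0, 0, 16; Σd² = 32
ρ = 1 − 6·32/(5·24) = 1 − 192/120 = -0.600

-0.600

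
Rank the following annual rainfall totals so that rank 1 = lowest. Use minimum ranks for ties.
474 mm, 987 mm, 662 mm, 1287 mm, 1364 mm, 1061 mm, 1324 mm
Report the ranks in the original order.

Sorted (ascending): 474, 662, 987, 1061, 1287, 1324, 1364
No ties — each value takes its position as its rank.

1, 3, 2, 5, 7, 4, 6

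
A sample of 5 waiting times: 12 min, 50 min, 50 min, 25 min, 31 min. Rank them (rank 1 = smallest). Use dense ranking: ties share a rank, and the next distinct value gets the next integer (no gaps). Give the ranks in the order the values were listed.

1, 4, 4, 2, 3

Sorted (ascending): 12, 25, 31, 50, 50
The 2 values of 50 share dense rank 4.
Remaining distinct values take the next consecutive integers.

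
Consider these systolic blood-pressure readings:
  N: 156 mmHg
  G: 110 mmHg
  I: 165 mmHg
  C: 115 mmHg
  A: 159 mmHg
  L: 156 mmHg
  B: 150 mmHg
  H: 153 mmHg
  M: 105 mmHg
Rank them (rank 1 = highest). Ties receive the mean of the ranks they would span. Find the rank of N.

Sorted (descending): 165, 159, 156, 156, 153, 150, 115, 110, 105
The 2 values of 156 occupy positions 3–4 → average rank (3+4)/2 = 3.5.
N has value 156 mmHg → rank 3.5.

3.5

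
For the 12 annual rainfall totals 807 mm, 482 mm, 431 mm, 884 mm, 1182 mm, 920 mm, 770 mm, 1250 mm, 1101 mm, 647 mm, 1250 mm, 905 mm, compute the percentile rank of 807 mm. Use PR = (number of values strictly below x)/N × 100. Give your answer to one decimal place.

N = 12.
Strictly below 807: 4. Equal to 807: 1.
PR = 4/12 × 100 = 33.3

33.3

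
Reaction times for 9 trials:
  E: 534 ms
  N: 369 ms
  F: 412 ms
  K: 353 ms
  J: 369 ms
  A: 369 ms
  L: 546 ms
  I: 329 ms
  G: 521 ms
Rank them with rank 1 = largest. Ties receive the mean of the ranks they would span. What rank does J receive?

Sorted (descending): 546, 534, 521, 412, 369, 369, 369, 353, 329
The 3 values of 369 occupy positions 5–7 → average rank 6.
J has value 369 ms → rank 6.

6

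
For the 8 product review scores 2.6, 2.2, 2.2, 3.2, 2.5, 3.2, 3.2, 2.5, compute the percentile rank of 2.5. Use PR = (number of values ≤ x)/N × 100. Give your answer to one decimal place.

50.0

N = 8.
Strictly below 2.5: 2. Equal to 2.5: 2.
PR = 4/8 × 100 = 50.0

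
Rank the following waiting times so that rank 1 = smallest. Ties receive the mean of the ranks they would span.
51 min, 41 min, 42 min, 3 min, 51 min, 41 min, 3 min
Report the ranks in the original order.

Sorted (ascending): 3, 3, 41, 41, 42, 51, 51
The 2 values of 3 occupy positions 1–2 → average rank (1+2)/2 = 1.5.
The 2 values of 41 occupy positions 3–4 → average rank (3+4)/2 = 3.5.
The 2 values of 51 occupy positions 6–7 → average rank (6+7)/2 = 6.5.

6.5, 3.5, 5, 1.5, 6.5, 3.5, 1.5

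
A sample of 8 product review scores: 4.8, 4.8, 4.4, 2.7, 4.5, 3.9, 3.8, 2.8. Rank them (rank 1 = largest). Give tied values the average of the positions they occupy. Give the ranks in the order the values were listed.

Sorted (descending): 4.8, 4.8, 4.5, 4.4, 3.9, 3.8, 2.8, 2.7
The 2 values of 4.8 occupy positions 1–2 → average rank (1+2)/2 = 1.5.

1.5, 1.5, 4, 8, 3, 5, 6, 7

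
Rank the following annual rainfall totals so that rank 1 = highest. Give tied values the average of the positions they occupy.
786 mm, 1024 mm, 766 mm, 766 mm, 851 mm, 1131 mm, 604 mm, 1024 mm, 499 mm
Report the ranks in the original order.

5, 2.5, 6.5, 6.5, 4, 1, 8, 2.5, 9

Sorted (descending): 1131, 1024, 1024, 851, 786, 766, 766, 604, 499
The 2 values of 1024 occupy positions 2–3 → average rank (2+3)/2 = 2.5.
The 2 values of 766 occupy positions 6–7 → average rank (6+7)/2 = 6.5.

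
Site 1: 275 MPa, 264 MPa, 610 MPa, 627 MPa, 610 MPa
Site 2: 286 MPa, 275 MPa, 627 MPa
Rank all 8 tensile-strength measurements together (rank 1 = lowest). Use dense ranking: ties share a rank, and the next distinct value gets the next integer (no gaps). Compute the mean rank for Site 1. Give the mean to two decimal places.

3.20

Sorted (ascending): 264, 275, 275, 286, 610, 610, 627, 627
The 2 values of 275 share dense rank 2.
The 2 values of 610 share dense rank 4.
The 2 values of 627 share dense rank 5.
Remaining distinct values take the next consecutive integers.
Site 1 values → pooled ranks: 275→2, 264→1, 610→4, 627→5, 610→4
Mean rank = (2 + 1 + 4 + 5 + 4) / 5 = 3.20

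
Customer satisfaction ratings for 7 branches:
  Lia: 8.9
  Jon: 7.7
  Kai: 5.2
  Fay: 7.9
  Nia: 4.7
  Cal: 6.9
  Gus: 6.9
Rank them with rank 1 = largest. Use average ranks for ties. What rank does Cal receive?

Sorted (descending): 8.9, 7.9, 7.7, 6.9, 6.9, 5.2, 4.7
The 2 values of 6.9 occupy positions 4–5 → average rank (4+5)/2 = 4.5.
Cal has value 6.9 → rank 4.5.

4.5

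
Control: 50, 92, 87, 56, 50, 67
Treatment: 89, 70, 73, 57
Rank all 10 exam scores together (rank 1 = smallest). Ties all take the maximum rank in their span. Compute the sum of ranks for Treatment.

26

Sorted (ascending): 50, 50, 56, 57, 67, 70, 73, 87, 89, 92
The 2 values of 50 occupy positions 1–2 → each gets rank 2.
Treatment values → pooled ranks: 89→9, 70→6, 73→7, 57→4
Rank sum = 9 + 6 + 7 + 4 = 26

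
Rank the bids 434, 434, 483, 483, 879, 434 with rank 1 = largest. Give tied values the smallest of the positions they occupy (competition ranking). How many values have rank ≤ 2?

Sorted (descending): 879, 483, 483, 434, 434, 434
The 2 values of 483 occupy positions 2–3 → each gets rank 2.
The 3 values of 434 occupy positions 4–6 → each gets rank 4.
Ranks ≤ 2: {1, 2, 2} → 3 values.

3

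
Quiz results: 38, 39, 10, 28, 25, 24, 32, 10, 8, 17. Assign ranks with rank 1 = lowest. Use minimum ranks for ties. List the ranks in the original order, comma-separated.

9, 10, 2, 7, 6, 5, 8, 2, 1, 4

Sorted (ascending): 8, 10, 10, 17, 24, 25, 28, 32, 38, 39
The 2 values of 10 occupy positions 2–3 → each gets rank 2.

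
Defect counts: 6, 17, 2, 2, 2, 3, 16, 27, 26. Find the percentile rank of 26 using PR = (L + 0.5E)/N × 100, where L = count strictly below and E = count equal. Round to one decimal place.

N = 9.
Strictly below 26: 7. Equal to 26: 1.
PR = (7 + 0.5·1)/9 × 100 = 83.3

83.3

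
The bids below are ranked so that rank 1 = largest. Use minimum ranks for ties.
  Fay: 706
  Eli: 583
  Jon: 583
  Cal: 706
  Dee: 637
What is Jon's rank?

4

Sorted (descending): 706, 706, 637, 583, 583
The 2 values of 706 occupy positions 1–2 → each gets rank 1.
The 2 values of 583 occupy positions 4–5 → each gets rank 4.
Jon has value 583 → rank 4.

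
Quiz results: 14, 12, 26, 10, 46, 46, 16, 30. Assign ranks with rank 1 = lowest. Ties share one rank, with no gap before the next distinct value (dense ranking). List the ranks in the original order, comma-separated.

Sorted (ascending): 10, 12, 14, 16, 26, 30, 46, 46
The 2 values of 46 share dense rank 7.
Remaining distinct values take the next consecutive integers.

3, 2, 5, 1, 7, 7, 4, 6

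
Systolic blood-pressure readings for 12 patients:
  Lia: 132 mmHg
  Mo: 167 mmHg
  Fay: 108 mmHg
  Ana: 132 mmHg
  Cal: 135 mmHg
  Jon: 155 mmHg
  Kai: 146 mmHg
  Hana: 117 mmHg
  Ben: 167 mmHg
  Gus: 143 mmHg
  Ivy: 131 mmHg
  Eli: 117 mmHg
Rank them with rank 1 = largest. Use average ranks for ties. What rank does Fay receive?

Sorted (descending): 167, 167, 155, 146, 143, 135, 132, 132, 131, 117, 117, 108
The 2 values of 167 occupy positions 1–2 → average rank (1+2)/2 = 1.5.
The 2 values of 132 occupy positions 7–8 → average rank (7+8)/2 = 7.5.
The 2 values of 117 occupy positions 10–11 → average rank (10+11)/2 = 10.5.
Fay has value 108 mmHg → rank 12.

12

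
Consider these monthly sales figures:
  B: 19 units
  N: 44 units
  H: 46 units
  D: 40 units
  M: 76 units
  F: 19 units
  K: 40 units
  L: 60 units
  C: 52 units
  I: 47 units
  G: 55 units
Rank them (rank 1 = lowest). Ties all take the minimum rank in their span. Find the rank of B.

Sorted (ascending): 19, 19, 40, 40, 44, 46, 47, 52, 55, 60, 76
The 2 values of 19 occupy positions 1–2 → each gets rank 1.
The 2 values of 40 occupy positions 3–4 → each gets rank 3.
B has value 19 units → rank 1.

1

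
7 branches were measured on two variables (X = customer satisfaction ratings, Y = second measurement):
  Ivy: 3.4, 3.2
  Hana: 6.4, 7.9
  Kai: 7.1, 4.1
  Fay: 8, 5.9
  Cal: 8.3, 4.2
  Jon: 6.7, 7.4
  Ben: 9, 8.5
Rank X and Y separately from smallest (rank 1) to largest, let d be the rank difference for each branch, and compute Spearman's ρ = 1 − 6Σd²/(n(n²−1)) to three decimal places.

Ranks of variable 1: 1, 2, 4, 5, 6, 3, 7
Ranks of variable 2: 1, 6, 2, 4, 3, 5, 7
d = r₁ − r₂: 0, -4, 2, 1, 3, -2, 0
d²: 0, 16, 4, 1, 9, 4, 0; Σd² = 34
ρ = 1 − 6·34/(7·48) = 1 − 204/336 = 0.393

0.393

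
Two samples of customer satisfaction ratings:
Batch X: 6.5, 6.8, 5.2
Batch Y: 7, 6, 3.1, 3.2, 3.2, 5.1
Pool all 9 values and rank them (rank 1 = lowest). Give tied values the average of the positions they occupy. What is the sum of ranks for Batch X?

20

Sorted (ascending): 3.1, 3.2, 3.2, 5.1, 5.2, 6, 6.5, 6.8, 7
The 2 values of 3.2 occupy positions 2–3 → average rank (2+3)/2 = 2.5.
Batch X values → pooled ranks: 6.5→7, 6.8→8, 5.2→5
Rank sum = 7 + 8 + 5 = 20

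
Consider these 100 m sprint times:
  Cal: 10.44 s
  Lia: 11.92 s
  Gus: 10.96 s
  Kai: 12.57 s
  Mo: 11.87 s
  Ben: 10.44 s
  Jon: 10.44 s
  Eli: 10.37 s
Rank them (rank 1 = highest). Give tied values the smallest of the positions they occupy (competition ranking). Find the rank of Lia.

2

Sorted (descending): 12.57, 11.92, 11.87, 10.96, 10.44, 10.44, 10.44, 10.37
The 3 values of 10.44 occupy positions 5–7 → each gets rank 5.
Lia has value 11.92 s → rank 2.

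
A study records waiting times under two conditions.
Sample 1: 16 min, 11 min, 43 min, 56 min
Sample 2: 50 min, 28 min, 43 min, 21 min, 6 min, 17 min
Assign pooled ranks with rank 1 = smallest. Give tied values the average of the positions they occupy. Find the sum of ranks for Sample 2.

Sorted (ascending): 6, 11, 16, 17, 21, 28, 43, 43, 50, 56
The 2 values of 43 occupy positions 7–8 → average rank (7+8)/2 = 7.5.
Sample 2 values → pooled ranks: 50→9, 28→6, 43→7.5, 21→5, 6→1, 17→4
Rank sum = 9 + 6 + 7.5 + 5 + 1 + 4 = 32.5

32.5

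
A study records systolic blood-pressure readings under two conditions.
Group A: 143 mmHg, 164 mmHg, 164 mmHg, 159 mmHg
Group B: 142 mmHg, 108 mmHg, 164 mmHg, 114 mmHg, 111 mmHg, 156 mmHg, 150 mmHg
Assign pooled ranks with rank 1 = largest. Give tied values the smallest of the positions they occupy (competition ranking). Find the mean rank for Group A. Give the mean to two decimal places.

Sorted (descending): 164, 164, 164, 159, 156, 150, 143, 142, 114, 111, 108
The 3 values of 164 occupy positions 1–3 → each gets rank 1.
Group A values → pooled ranks: 143→7, 164→1, 164→1, 159→4
Mean rank = (7 + 1 + 1 + 4) / 4 = 3.25

3.25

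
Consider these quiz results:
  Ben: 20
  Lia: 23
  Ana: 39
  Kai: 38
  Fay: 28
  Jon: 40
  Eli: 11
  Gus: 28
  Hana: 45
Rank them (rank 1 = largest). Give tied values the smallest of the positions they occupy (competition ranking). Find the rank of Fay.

Sorted (descending): 45, 40, 39, 38, 28, 28, 23, 20, 11
The 2 values of 28 occupy positions 5–6 → each gets rank 5.
Fay has value 28 → rank 5.

5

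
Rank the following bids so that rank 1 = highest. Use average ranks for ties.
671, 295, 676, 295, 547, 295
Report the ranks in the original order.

Sorted (descending): 676, 671, 547, 295, 295, 295
The 3 values of 295 occupy positions 4–6 → average rank 5.

2, 5, 1, 5, 3, 5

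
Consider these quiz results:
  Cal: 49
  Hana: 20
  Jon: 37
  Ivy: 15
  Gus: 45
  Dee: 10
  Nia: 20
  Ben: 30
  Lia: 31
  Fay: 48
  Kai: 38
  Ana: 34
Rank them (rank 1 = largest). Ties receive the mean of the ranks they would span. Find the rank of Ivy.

11

Sorted (descending): 49, 48, 45, 38, 37, 34, 31, 30, 20, 20, 15, 10
The 2 values of 20 occupy positions 9–10 → average rank (9+10)/2 = 9.5.
Ivy has value 15 → rank 11.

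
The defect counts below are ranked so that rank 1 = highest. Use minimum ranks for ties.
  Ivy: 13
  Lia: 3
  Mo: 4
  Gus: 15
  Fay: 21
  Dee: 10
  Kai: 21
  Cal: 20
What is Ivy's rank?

Sorted (descending): 21, 21, 20, 15, 13, 10, 4, 3
The 2 values of 21 occupy positions 1–2 → each gets rank 1.
Ivy has value 13 → rank 5.

5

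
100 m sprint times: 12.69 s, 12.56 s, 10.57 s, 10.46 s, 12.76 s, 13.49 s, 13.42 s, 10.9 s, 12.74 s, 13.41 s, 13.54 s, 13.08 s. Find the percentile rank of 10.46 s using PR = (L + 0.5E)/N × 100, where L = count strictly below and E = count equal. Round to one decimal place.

4.2

N = 12.
Strictly below 10.46: 0. Equal to 10.46: 1.
PR = (0 + 0.5·1)/12 × 100 = 4.2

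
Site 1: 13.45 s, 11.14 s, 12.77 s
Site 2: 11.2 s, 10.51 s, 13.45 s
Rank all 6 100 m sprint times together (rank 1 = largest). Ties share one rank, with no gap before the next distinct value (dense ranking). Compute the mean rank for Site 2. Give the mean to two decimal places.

Sorted (descending): 13.45, 13.45, 12.77, 11.2, 11.14, 10.51
The 2 values of 13.45 share dense rank 1.
Remaining distinct values take the next consecutive integers.
Site 2 values → pooled ranks: 11.2→3, 10.51→5, 13.45→1
Mean rank = (3 + 5 + 1) / 3 = 3.00

3.00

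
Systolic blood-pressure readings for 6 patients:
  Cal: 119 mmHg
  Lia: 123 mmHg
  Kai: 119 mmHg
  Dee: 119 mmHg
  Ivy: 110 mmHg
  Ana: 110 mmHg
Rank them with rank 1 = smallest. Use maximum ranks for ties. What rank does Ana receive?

Sorted (ascending): 110, 110, 119, 119, 119, 123
The 2 values of 110 occupy positions 1–2 → each gets rank 2.
The 3 values of 119 occupy positions 3–5 → each gets rank 5.
Ana has value 110 mmHg → rank 2.

2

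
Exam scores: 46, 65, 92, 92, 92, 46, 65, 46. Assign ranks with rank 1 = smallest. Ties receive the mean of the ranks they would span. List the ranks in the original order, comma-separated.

Sorted (ascending): 46, 46, 46, 65, 65, 92, 92, 92
The 3 values of 46 occupy positions 1–3 → average rank 2.
The 2 values of 65 occupy positions 4–5 → average rank (4+5)/2 = 4.5.
The 3 values of 92 occupy positions 6–8 → average rank 7.

2, 4.5, 7, 7, 7, 2, 4.5, 2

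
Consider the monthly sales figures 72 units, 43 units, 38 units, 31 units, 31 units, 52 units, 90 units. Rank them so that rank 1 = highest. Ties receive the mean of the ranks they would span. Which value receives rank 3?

52

Sorted (descending): 90, 72, 52, 43, 38, 31, 31
The 2 values of 31 occupy positions 6–7 → average rank (6+7)/2 = 6.5.
Rank 3 → value 52.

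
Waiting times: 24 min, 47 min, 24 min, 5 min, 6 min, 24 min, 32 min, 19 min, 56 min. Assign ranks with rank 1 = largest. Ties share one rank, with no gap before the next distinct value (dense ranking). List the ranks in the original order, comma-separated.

4, 2, 4, 7, 6, 4, 3, 5, 1

Sorted (descending): 56, 47, 32, 24, 24, 24, 19, 6, 5
The 3 values of 24 share dense rank 4.
Remaining distinct values take the next consecutive integers.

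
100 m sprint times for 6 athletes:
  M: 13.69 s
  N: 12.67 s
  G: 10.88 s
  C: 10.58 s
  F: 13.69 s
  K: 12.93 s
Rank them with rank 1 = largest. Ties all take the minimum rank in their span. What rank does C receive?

6

Sorted (descending): 13.69, 13.69, 12.93, 12.67, 10.88, 10.58
The 2 values of 13.69 occupy positions 1–2 → each gets rank 1.
C has value 10.58 s → rank 6.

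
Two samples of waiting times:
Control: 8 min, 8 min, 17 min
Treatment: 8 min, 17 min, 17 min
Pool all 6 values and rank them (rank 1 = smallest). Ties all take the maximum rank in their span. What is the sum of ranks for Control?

Sorted (ascending): 8, 8, 8, 17, 17, 17
The 3 values of 8 occupy positions 1–3 → each gets rank 3.
The 3 values of 17 occupy positions 4–6 → each gets rank 6.
Control values → pooled ranks: 8→3, 8→3, 17→6
Rank sum = 3 + 3 + 6 = 12

12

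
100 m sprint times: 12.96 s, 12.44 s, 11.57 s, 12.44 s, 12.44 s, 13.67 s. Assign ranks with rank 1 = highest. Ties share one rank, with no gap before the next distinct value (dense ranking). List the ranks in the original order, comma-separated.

Sorted (descending): 13.67, 12.96, 12.44, 12.44, 12.44, 11.57
The 3 values of 12.44 share dense rank 3.
Remaining distinct values take the next consecutive integers.

2, 3, 4, 3, 3, 1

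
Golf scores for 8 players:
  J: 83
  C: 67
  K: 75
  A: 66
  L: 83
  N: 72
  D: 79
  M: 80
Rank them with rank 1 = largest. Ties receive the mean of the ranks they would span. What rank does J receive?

Sorted (descending): 83, 83, 80, 79, 75, 72, 67, 66
The 2 values of 83 occupy positions 1–2 → average rank (1+2)/2 = 1.5.
J has value 83 → rank 1.5.

1.5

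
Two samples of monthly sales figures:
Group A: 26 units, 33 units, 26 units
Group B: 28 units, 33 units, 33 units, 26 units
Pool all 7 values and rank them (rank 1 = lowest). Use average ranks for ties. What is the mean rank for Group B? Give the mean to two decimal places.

4.50

Sorted (ascending): 26, 26, 26, 28, 33, 33, 33
The 3 values of 26 occupy positions 1–3 → average rank 2.
The 3 values of 33 occupy positions 5–7 → average rank 6.
Group B values → pooled ranks: 28→4, 33→6, 33→6, 26→2
Mean rank = (4 + 6 + 6 + 2) / 4 = 4.50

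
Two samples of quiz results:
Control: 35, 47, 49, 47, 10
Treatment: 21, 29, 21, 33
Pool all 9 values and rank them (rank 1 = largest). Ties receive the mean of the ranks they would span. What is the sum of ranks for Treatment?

26

Sorted (descending): 49, 47, 47, 35, 33, 29, 21, 21, 10
The 2 values of 47 occupy positions 2–3 → average rank (2+3)/2 = 2.5.
The 2 values of 21 occupy positions 7–8 → average rank (7+8)/2 = 7.5.
Treatment values → pooled ranks: 21→7.5, 29→6, 21→7.5, 33→5
Rank sum = 7.5 + 6 + 7.5 + 5 = 26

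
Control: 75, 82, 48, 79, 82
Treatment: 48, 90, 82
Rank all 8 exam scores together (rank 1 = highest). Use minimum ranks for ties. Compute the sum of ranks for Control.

Sorted (descending): 90, 82, 82, 82, 79, 75, 48, 48
The 3 values of 82 occupy positions 2–4 → each gets rank 2.
The 2 values of 48 occupy positions 7–8 → each gets rank 7.
Control values → pooled ranks: 75→6, 82→2, 48→7, 79→5, 82→2
Rank sum = 6 + 2 + 7 + 5 + 2 = 22

22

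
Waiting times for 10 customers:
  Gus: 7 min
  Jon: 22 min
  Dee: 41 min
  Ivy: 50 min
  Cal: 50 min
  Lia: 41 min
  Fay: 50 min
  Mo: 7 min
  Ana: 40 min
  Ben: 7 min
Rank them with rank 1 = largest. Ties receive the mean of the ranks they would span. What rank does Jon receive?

Sorted (descending): 50, 50, 50, 41, 41, 40, 22, 7, 7, 7
The 3 values of 50 occupy positions 1–3 → average rank 2.
The 2 values of 41 occupy positions 4–5 → average rank (4+5)/2 = 4.5.
The 3 values of 7 occupy positions 8–10 → average rank 9.
Jon has value 22 min → rank 7.

7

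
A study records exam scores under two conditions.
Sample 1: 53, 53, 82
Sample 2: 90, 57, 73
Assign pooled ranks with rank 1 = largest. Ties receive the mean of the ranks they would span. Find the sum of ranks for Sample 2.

8

Sorted (descending): 90, 82, 73, 57, 53, 53
The 2 values of 53 occupy positions 5–6 → average rank (5+6)/2 = 5.5.
Sample 2 values → pooled ranks: 90→1, 57→4, 73→3
Rank sum = 1 + 4 + 3 = 8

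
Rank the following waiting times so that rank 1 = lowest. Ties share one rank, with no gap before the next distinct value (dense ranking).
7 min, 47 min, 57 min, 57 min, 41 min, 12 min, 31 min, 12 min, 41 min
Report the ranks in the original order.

1, 5, 6, 6, 4, 2, 3, 2, 4

Sorted (ascending): 7, 12, 12, 31, 41, 41, 47, 57, 57
The 2 values of 12 share dense rank 2.
The 2 values of 41 share dense rank 4.
The 2 values of 57 share dense rank 6.
Remaining distinct values take the next consecutive integers.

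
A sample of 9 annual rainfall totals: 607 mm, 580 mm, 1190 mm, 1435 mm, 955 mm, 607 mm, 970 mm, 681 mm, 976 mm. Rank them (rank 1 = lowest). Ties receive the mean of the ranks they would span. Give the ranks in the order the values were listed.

Sorted (ascending): 580, 607, 607, 681, 955, 970, 976, 1190, 1435
The 2 values of 607 occupy positions 2–3 → average rank (2+3)/2 = 2.5.

2.5, 1, 8, 9, 5, 2.5, 6, 4, 7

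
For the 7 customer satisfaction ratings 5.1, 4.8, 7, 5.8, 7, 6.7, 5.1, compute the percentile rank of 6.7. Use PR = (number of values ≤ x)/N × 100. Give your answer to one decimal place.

71.4

N = 7.
Strictly below 6.7: 4. Equal to 6.7: 1.
PR = 5/7 × 100 = 71.4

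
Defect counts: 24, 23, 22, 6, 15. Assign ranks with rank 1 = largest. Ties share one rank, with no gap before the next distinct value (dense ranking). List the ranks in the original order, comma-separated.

1, 2, 3, 5, 4

Sorted (descending): 24, 23, 22, 15, 6
No ties — each value takes its position as its rank.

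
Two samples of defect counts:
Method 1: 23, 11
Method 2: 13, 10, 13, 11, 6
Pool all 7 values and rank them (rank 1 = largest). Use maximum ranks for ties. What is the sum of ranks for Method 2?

24

Sorted (descending): 23, 13, 13, 11, 11, 10, 6
The 2 values of 13 occupy positions 2–3 → each gets rank 3.
The 2 values of 11 occupy positions 4–5 → each gets rank 5.
Method 2 values → pooled ranks: 13→3, 10→6, 13→3, 11→5, 6→7
Rank sum = 3 + 6 + 3 + 5 + 7 = 24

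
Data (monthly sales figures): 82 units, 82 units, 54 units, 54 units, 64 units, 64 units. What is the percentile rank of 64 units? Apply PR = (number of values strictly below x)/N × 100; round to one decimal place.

33.3

N = 6.
Strictly below 64: 2. Equal to 64: 2.
PR = 2/6 × 100 = 33.3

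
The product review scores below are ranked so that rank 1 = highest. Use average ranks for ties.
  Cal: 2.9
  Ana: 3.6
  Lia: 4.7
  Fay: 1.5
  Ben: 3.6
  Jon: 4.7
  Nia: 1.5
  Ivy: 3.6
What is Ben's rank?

Sorted (descending): 4.7, 4.7, 3.6, 3.6, 3.6, 2.9, 1.5, 1.5
The 2 values of 4.7 occupy positions 1–2 → average rank (1+2)/2 = 1.5.
The 3 values of 3.6 occupy positions 3–5 → average rank 4.
The 2 values of 1.5 occupy positions 7–8 → average rank (7+8)/2 = 7.5.
Ben has value 3.6 → rank 4.

4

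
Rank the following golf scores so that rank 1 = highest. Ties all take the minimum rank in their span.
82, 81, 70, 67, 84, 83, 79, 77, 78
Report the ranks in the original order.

Sorted (descending): 84, 83, 82, 81, 79, 78, 77, 70, 67
No ties — each value takes its position as its rank.

3, 4, 8, 9, 1, 2, 5, 7, 6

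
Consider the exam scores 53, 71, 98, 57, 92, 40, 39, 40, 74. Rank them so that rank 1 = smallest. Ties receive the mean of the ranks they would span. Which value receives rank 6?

71

Sorted (ascending): 39, 40, 40, 53, 57, 71, 74, 92, 98
The 2 values of 40 occupy positions 2–3 → average rank (2+3)/2 = 2.5.
Rank 6 → value 71.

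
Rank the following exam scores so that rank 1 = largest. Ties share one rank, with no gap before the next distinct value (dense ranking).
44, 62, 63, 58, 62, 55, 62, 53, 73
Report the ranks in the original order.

Sorted (descending): 73, 63, 62, 62, 62, 58, 55, 53, 44
The 3 values of 62 share dense rank 3.
Remaining distinct values take the next consecutive integers.

7, 3, 2, 4, 3, 5, 3, 6, 1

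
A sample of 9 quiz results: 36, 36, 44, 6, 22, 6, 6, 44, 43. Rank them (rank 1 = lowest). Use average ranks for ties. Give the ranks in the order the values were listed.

5.5, 5.5, 8.5, 2, 4, 2, 2, 8.5, 7

Sorted (ascending): 6, 6, 6, 22, 36, 36, 43, 44, 44
The 3 values of 6 occupy positions 1–3 → average rank 2.
The 2 values of 36 occupy positions 5–6 → average rank (5+6)/2 = 5.5.
The 2 values of 44 occupy positions 8–9 → average rank (8+9)/2 = 8.5.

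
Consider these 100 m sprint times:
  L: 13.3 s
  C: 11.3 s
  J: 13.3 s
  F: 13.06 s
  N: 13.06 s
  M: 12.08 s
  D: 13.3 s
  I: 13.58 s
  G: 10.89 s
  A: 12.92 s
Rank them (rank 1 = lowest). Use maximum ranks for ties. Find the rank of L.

9

Sorted (ascending): 10.89, 11.3, 12.08, 12.92, 13.06, 13.06, 13.3, 13.3, 13.3, 13.58
The 2 values of 13.06 occupy positions 5–6 → each gets rank 6.
The 3 values of 13.3 occupy positions 7–9 → each gets rank 9.
L has value 13.3 s → rank 9.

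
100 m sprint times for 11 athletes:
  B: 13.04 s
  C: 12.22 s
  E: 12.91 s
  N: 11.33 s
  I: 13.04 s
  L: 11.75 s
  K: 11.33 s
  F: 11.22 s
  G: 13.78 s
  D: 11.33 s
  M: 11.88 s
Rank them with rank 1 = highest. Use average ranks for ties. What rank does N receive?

Sorted (descending): 13.78, 13.04, 13.04, 12.91, 12.22, 11.88, 11.75, 11.33, 11.33, 11.33, 11.22
The 2 values of 13.04 occupy positions 2–3 → average rank (2+3)/2 = 2.5.
The 3 values of 11.33 occupy positions 8–10 → average rank 9.
N has value 11.33 s → rank 9.

9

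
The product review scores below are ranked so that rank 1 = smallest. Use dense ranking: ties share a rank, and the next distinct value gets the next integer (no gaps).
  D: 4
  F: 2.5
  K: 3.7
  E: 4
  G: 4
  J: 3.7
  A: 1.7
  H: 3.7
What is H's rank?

Sorted (ascending): 1.7, 2.5, 3.7, 3.7, 3.7, 4, 4, 4
The 3 values of 3.7 share dense rank 3.
The 3 values of 4 share dense rank 4.
Remaining distinct values take the next consecutive integers.
H has value 3.7 → rank 3.

3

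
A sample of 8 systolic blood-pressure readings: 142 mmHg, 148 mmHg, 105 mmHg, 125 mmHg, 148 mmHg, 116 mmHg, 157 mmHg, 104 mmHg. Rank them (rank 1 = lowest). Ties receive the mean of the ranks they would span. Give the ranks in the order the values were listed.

5, 6.5, 2, 4, 6.5, 3, 8, 1

Sorted (ascending): 104, 105, 116, 125, 142, 148, 148, 157
The 2 values of 148 occupy positions 6–7 → average rank (6+7)/2 = 6.5.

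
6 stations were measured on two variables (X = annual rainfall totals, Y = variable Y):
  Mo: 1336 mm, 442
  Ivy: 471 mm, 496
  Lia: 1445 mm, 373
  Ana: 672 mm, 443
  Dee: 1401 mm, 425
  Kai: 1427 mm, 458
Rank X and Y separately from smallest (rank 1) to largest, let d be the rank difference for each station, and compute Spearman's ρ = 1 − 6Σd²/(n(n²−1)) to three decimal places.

-0.657

Ranks of variable 1: 3, 1, 6, 2, 4, 5
Ranks of variable 2: 3, 6, 1, 4, 2, 5
d = r₁ − r₂: 0, -5, 5, -2, 2, 0
d²: 0, 25, 25, 4, 4, 0; Σd² = 58
ρ = 1 − 6·58/(6·35) = 1 − 348/210 = -0.657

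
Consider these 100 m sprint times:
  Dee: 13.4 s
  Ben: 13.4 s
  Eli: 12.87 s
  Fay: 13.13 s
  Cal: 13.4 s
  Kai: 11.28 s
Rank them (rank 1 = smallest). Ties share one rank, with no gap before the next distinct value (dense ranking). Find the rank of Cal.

Sorted (ascending): 11.28, 12.87, 13.13, 13.4, 13.4, 13.4
The 3 values of 13.4 share dense rank 4.
Remaining distinct values take the next consecutive integers.
Cal has value 13.4 s → rank 4.

4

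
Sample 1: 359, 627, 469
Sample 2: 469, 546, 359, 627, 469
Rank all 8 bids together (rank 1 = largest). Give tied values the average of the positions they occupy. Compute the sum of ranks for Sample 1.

Sorted (descending): 627, 627, 546, 469, 469, 469, 359, 359
The 2 values of 627 occupy positions 1–2 → average rank (1+2)/2 = 1.5.
The 3 values of 469 occupy positions 4–6 → average rank 5.
The 2 values of 359 occupy positions 7–8 → average rank (7+8)/2 = 7.5.
Sample 1 values → pooled ranks: 359→7.5, 627→1.5, 469→5
Rank sum = 7.5 + 1.5 + 5 = 14

14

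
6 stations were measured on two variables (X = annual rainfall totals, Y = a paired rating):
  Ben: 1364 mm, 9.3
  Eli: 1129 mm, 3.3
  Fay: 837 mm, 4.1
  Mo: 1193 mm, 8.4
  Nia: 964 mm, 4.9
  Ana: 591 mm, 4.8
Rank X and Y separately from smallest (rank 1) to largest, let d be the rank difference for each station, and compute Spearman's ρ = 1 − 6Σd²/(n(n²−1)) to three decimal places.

Ranks of variable 1: 6, 4, 2, 5, 3, 1
Ranks of variable 2: 6, 1, 2, 5, 4, 3
d = r₁ − r₂: 0, 3, 0, 0, -1, -2
d²: 0, 9, 0, 0, 1, 4; Σd² = 14
ρ = 1 − 6·14/(6·35) = 1 − 84/210 = 0.600

0.600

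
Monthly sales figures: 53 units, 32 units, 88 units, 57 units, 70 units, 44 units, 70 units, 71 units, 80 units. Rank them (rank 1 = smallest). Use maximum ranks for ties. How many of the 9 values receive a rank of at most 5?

Sorted (ascending): 32, 44, 53, 57, 70, 70, 71, 80, 88
The 2 values of 70 occupy positions 5–6 → each gets rank 6.
Ranks ≤ 5: {1, 2, 3, 4} → 4 values.

4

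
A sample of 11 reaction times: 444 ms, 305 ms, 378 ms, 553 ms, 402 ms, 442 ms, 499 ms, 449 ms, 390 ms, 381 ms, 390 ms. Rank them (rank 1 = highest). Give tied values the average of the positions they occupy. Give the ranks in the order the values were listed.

4, 11, 10, 1, 6, 5, 2, 3, 7.5, 9, 7.5

Sorted (descending): 553, 499, 449, 444, 442, 402, 390, 390, 381, 378, 305
The 2 values of 390 occupy positions 7–8 → average rank (7+8)/2 = 7.5.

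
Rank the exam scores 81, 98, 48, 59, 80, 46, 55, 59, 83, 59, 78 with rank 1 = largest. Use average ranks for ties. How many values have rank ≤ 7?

8

Sorted (descending): 98, 83, 81, 80, 78, 59, 59, 59, 55, 48, 46
The 3 values of 59 occupy positions 6–8 → average rank 7.
Ranks ≤ 7: {1, 2, 3, 4, 5, 7, 7, 7} → 8 values.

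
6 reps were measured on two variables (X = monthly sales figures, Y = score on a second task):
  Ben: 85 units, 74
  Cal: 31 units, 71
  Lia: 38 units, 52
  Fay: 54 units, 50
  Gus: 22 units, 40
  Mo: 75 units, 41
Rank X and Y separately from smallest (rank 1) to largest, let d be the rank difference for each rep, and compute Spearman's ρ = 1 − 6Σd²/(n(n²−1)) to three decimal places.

Ranks of variable 1: 6, 2, 3, 4, 1, 5
Ranks of variable 2: 6, 5, 4, 3, 1, 2
d = r₁ − r₂: 0, -3, -1, 1, 0, 3
d²: 0, 9, 1, 1, 0, 9; Σd² = 20
ρ = 1 − 6·20/(6·35) = 1 − 120/210 = 0.429

0.429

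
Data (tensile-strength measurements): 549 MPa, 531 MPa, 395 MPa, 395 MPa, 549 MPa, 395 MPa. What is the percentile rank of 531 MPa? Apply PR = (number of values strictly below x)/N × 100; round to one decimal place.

50.0

N = 6.
Strictly below 531: 3. Equal to 531: 1.
PR = 3/6 × 100 = 50.0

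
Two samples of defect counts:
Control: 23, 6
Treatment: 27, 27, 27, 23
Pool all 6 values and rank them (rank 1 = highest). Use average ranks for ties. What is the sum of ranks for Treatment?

Sorted (descending): 27, 27, 27, 23, 23, 6
The 3 values of 27 occupy positions 1–3 → average rank 2.
The 2 values of 23 occupy positions 4–5 → average rank (4+5)/2 = 4.5.
Treatment values → pooled ranks: 27→2, 27→2, 27→2, 23→4.5
Rank sum = 2 + 2 + 2 + 4.5 = 10.5

10.5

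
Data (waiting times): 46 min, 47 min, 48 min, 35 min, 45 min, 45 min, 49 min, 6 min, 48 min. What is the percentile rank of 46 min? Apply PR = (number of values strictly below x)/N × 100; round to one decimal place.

44.4

N = 9.
Strictly below 46: 4. Equal to 46: 1.
PR = 4/9 × 100 = 44.4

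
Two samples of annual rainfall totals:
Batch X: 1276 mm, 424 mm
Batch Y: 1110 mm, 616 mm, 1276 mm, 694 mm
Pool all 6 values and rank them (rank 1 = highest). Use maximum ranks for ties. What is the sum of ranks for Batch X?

Sorted (descending): 1276, 1276, 1110, 694, 616, 424
The 2 values of 1276 occupy positions 1–2 → each gets rank 2.
Batch X values → pooled ranks: 1276→2, 424→6
Rank sum = 2 + 6 = 8

8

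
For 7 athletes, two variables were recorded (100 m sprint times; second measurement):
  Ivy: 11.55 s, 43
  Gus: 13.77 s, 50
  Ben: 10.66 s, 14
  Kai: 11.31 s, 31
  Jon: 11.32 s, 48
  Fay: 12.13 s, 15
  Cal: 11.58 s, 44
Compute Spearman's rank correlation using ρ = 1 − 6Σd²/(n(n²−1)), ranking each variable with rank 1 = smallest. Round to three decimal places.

Ranks of variable 1: 4, 7, 1, 2, 3, 6, 5
Ranks of variable 2: 4, 7, 1, 3, 6, 2, 5
d = r₁ − r₂: 0, 0, 0, -1, -3, 4, 0
d²: 0, 0, 0, 1, 9, 16, 0; Σd² = 26
ρ = 1 − 6·26/(7·48) = 1 − 156/336 = 0.536

0.536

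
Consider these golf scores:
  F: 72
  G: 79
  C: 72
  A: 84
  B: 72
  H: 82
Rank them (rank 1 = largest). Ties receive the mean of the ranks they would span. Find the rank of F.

Sorted (descending): 84, 82, 79, 72, 72, 72
The 3 values of 72 occupy positions 4–6 → average rank 5.
F has value 72 → rank 5.

5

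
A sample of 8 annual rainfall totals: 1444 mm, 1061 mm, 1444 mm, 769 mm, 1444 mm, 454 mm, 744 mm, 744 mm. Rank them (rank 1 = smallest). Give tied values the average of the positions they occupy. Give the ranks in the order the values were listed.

Sorted (ascending): 454, 744, 744, 769, 1061, 1444, 1444, 1444
The 2 values of 744 occupy positions 2–3 → average rank (2+3)/2 = 2.5.
The 3 values of 1444 occupy positions 6–8 → average rank 7.

7, 5, 7, 4, 7, 1, 2.5, 2.5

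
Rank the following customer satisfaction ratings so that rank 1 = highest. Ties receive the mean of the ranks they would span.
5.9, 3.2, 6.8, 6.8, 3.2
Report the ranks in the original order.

Sorted (descending): 6.8, 6.8, 5.9, 3.2, 3.2
The 2 values of 6.8 occupy positions 1–2 → average rank (1+2)/2 = 1.5.
The 2 values of 3.2 occupy positions 4–5 → average rank (4+5)/2 = 4.5.

3, 4.5, 1.5, 1.5, 4.5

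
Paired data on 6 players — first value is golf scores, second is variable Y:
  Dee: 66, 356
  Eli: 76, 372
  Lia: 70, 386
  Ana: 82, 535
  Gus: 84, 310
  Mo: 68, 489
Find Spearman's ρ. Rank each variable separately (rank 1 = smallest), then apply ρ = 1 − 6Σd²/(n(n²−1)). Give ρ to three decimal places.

-0.086

Ranks of variable 1: 1, 4, 3, 5, 6, 2
Ranks of variable 2: 2, 3, 4, 6, 1, 5
d = r₁ − r₂: -1, 1, -1, -1, 5, -3
d²: 1, 1, 1, 1, 25, 9; Σd² = 38
ρ = 1 − 6·38/(6·35) = 1 − 228/210 = -0.086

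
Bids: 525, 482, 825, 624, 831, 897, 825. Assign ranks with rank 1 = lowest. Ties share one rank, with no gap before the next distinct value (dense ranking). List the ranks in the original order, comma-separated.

2, 1, 4, 3, 5, 6, 4

Sorted (ascending): 482, 525, 624, 825, 825, 831, 897
The 2 values of 825 share dense rank 4.
Remaining distinct values take the next consecutive integers.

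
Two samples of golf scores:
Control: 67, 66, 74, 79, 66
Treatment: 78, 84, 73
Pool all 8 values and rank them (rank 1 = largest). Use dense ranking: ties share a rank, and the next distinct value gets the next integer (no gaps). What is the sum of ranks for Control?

Sorted (descending): 84, 79, 78, 74, 73, 67, 66, 66
The 2 values of 66 share dense rank 7.
Remaining distinct values take the next consecutive integers.
Control values → pooled ranks: 67→6, 66→7, 74→4, 79→2, 66→7
Rank sum = 6 + 7 + 4 + 2 + 7 = 26

26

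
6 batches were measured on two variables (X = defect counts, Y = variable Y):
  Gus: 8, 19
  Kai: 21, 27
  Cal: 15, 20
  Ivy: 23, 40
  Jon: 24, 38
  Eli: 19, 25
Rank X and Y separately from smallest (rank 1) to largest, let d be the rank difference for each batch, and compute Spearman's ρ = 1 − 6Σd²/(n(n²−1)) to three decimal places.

Ranks of variable 1: 1, 4, 2, 5, 6, 3
Ranks of variable 2: 1, 4, 2, 6, 5, 3
d = r₁ − r₂: 0, 0, 0, -1, 1, 0
d²: 0, 0, 0, 1, 1, 0; Σd² = 2
ρ = 1 − 6·2/(6·35) = 1 − 12/210 = 0.943

0.943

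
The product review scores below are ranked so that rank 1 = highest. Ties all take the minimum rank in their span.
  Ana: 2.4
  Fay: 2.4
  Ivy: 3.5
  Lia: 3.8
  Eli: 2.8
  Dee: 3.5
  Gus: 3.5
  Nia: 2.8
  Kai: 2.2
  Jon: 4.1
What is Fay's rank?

Sorted (descending): 4.1, 3.8, 3.5, 3.5, 3.5, 2.8, 2.8, 2.4, 2.4, 2.2
The 3 values of 3.5 occupy positions 3–5 → each gets rank 3.
The 2 values of 2.8 occupy positions 6–7 → each gets rank 6.
The 2 values of 2.4 occupy positions 8–9 → each gets rank 8.
Fay has value 2.4 → rank 8.

8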